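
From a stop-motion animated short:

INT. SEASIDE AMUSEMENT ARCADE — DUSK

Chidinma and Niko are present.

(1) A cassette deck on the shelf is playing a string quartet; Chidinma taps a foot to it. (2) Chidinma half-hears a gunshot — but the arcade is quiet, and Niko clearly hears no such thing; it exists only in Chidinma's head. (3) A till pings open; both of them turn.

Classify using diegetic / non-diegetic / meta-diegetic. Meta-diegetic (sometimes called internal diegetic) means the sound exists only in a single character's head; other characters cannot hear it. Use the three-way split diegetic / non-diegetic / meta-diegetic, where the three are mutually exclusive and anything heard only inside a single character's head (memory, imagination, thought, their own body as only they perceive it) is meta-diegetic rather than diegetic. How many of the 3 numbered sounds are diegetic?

2

(1) is diegetic: source music from a cassette deck, which exists in the story world.
(2) is meta-diegetic: subjective to Chidinma: the arcade is silent and Niko hears nothing.
Sound (3): the sound comes from a till physically present in the location, so diegetic.
So 2 of the 3 are diegetic: (1), (3).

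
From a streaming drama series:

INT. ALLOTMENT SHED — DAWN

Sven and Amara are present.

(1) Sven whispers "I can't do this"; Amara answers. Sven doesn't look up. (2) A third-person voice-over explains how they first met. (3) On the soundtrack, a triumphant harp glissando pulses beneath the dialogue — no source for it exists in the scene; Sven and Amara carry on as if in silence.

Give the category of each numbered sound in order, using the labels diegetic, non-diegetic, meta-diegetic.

Sound (1): spoken by a character present in the story world, so diegetic.
Sound (2): the narrator exists outside the story world, addressing only the audience, so non-diegetic.
(3) is non-diegetic: score with no on-screen or off-screen source; it exists for the audience alone.

diegetic, non-diegetic, non-diegetic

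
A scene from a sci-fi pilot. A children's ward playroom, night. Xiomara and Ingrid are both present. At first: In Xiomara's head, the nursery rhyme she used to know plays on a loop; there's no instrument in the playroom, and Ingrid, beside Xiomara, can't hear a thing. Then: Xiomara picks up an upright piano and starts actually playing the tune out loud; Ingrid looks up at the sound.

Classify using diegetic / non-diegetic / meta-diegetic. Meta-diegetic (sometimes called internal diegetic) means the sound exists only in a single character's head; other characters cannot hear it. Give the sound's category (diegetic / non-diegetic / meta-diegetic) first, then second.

First: the tune exists only as Xiomara's private memory; Ingrid can't hear it → meta-diegetic.
Second: Xiomara is now producing it live on an upright piano, in the room, and Ingrid hears it → diegetic.

meta-diegetic, diegetic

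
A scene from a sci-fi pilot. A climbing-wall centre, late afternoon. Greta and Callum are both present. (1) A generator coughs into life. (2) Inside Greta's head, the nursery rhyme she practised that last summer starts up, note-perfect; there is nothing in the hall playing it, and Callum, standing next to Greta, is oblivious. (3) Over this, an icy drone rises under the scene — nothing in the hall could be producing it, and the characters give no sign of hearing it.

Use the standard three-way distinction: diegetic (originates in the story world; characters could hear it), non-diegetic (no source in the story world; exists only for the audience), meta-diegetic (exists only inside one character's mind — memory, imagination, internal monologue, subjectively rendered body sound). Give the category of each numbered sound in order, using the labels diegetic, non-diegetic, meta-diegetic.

Sound (1): an in-world source (a generator); characters could hear it, so diegetic.
(2) remembered music, private to Greta — Callum is oblivious because it isn't in the room → meta-diegetic.
(3) nothing in the hall produces it and the characters don't hear it — pure soundtrack → non-diegetic.

diegetic, meta-diegetic, non-diegetic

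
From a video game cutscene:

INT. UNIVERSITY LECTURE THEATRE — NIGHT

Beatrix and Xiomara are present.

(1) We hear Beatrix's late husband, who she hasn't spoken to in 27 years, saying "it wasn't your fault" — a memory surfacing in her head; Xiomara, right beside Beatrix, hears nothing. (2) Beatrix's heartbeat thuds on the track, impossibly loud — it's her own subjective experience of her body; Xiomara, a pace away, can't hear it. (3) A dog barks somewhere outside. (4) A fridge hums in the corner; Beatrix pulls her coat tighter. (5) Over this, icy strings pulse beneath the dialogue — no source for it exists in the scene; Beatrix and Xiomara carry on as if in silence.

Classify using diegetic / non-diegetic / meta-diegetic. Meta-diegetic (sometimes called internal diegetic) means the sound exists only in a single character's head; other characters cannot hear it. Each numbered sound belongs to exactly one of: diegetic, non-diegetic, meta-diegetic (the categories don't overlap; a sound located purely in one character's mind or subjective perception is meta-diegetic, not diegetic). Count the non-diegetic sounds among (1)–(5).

(1) the voice is a memory playing only inside Beatrix's mind; Xiomara can't hear it → meta-diegetic.
(2) it's Beatrix's internal bodily sensation rendered as sound; only Beatrix 'hears' it → meta-diegetic.
(3) a dog is a real object/event in the scene's world → diegetic.
Sound (4): ambient/room sound belonging to the story's physical space, so diegetic.
(5) is non-diegetic: nothing in the theatre produces it and the characters don't hear it — pure soundtrack.
Non-diegetic: (5) — that's 1.

1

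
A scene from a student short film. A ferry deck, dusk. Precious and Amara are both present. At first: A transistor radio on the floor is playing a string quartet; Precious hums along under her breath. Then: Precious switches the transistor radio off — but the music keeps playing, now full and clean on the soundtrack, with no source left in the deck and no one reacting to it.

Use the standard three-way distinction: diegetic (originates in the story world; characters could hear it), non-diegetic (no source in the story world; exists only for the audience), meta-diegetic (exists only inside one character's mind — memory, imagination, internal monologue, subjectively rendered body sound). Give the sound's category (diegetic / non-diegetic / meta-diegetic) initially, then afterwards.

diegetic, non-diegetic

Initially: a transistor radio is a real in-scene source and Precious reacts to it → diegetic.
Afterwards: there is no longer any in-world source and no one can hear it — it has become underscore → non-diegetic.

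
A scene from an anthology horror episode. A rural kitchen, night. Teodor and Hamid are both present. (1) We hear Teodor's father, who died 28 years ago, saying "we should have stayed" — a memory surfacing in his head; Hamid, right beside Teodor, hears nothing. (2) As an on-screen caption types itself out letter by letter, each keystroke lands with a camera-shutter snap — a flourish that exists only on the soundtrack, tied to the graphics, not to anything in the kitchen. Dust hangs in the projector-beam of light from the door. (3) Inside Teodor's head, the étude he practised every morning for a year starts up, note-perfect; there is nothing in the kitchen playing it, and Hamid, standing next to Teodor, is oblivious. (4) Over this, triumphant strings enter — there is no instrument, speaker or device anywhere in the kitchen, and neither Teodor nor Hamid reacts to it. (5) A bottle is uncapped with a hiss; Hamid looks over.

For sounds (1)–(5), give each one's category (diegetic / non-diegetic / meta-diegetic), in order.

meta-diegetic, non-diegetic, meta-diegetic, non-diegetic, diegetic

(1) is meta-diegetic: it's Teodor's recollection rendered as sound; the other character can't hear it.
(2) it accompanies on-screen graphics, not anything inside the story world → non-diegetic.
(3) the music is a memory playing inside Teodor's mind alone; no real-world source, Hamid can't hear it → meta-diegetic.
(4) it has no source in the story world and no character can hear it — it's underscore → non-diegetic.
(5) is diegetic: a bottle is a real object/event in the scene's world.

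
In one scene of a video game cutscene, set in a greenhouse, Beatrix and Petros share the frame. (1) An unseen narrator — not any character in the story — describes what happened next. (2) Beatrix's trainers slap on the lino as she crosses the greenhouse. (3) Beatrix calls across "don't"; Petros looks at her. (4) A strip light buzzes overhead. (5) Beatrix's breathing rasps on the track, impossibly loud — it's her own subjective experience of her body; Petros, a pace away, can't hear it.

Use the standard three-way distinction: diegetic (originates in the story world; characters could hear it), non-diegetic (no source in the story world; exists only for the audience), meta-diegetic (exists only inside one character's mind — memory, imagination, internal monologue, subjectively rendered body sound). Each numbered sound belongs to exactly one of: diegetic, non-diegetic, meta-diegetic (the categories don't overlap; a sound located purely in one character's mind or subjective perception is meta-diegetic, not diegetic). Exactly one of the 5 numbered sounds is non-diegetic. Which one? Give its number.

Sound (1): the narrator exists outside the story world, addressing only the audience, so non-diegetic.
(2) it's the physical sound of Beatrix moving in the space → diegetic.
Sound (3): on-screen dialogue — Beatrix speaks and Petros is there to hear, so diegetic.
Sound (4): a strip light is part of the location's real environment, so diegetic.
(5) a subjective body sound — Beatrix's private perception, inaudible to Petros → meta-diegetic.
Only (1) is non-diegetic.

1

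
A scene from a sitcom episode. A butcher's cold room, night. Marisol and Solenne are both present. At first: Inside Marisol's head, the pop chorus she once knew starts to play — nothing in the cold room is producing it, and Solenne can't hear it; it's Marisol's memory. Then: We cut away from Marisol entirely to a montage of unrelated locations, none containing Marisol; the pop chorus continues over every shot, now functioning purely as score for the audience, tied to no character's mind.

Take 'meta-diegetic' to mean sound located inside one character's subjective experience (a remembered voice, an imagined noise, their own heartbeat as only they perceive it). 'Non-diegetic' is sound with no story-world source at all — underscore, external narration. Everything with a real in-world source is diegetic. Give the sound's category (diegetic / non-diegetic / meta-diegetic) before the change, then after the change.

meta-diegetic, non-diegetic

Before the change: the music lives inside Marisol's mind alone; Solenne can't hear it → meta-diegetic.
After the change: once it plays over shots Marisol isn't in, detached from any character's subjectivity, it's conventional underscore → non-diegetic.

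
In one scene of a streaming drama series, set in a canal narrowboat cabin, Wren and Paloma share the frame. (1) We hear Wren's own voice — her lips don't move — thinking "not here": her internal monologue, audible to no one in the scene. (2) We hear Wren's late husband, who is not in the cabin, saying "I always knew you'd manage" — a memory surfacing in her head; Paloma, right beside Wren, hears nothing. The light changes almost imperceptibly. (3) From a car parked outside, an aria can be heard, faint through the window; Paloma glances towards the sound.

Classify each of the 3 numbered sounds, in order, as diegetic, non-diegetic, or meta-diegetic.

(1) Wren's thought-voice: a private mental sound no other character can hear → meta-diegetic.
Sound (2): the voice is a memory playing only inside Wren's mind; Paloma can't hear it, so meta-diegetic.
(3) off-screen diegetic: the source is out of frame but still in the story's space → diegetic.

meta-diegetic, meta-diegetic, diegetic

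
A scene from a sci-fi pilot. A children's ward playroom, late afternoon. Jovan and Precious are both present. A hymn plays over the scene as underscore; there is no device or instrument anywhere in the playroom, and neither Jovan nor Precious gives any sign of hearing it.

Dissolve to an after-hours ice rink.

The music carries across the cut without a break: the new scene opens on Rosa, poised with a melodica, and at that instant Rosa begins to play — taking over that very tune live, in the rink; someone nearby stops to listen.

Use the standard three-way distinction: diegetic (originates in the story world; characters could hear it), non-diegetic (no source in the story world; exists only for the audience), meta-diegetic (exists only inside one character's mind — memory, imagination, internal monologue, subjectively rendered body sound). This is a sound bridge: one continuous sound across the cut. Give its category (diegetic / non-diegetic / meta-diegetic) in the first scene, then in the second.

Scene one: there's no in-world source anywhere and no character hears it — underscore for the audience only → non-diegetic.
Scene two: from the moment Rosa starts playing, the tune is being performed on a melodica inside the story world and another character hears it → diegetic.

non-diegetic, diegetic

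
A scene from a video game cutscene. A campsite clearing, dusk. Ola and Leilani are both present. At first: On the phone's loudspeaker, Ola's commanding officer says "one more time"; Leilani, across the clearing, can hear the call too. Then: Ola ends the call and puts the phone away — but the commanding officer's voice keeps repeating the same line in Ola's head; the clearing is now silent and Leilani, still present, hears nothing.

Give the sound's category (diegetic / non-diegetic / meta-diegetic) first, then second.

First: the loudspeaker is an in-world source; both Ola and Leilani hear the call → diegetic.
Second: with the phone off, the voice continues only as Ola's private mental replay — Leilani can't hear it → meta-diegetic.

diegetic, meta-diegetic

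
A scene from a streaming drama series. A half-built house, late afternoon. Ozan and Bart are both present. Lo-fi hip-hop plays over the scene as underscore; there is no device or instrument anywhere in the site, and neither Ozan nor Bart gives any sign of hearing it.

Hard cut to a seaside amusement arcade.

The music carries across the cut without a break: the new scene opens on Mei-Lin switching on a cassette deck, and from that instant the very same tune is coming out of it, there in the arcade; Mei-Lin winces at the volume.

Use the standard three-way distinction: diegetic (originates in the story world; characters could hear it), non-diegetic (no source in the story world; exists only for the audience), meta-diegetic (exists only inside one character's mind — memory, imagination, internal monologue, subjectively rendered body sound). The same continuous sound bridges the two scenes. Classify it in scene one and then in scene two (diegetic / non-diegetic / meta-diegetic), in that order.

non-diegetic, diegetic

Scene one: there's no in-world source anywhere and no character hears it — underscore for the audience only → non-diegetic.
Scene two: once Mei-Lin turns on a cassette deck, the music has a real source in the story world and Mei-Lin reacts to it → diegetic.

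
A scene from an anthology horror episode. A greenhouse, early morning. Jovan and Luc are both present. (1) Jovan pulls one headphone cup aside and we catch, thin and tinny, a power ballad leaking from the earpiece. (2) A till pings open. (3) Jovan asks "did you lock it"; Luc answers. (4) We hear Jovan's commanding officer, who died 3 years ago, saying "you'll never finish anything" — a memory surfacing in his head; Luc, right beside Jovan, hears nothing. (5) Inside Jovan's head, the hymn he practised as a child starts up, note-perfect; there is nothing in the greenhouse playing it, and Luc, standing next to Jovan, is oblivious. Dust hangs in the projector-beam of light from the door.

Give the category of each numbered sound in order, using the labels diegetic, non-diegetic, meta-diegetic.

Sound (1): the headphones are an on-screen source, so diegetic.
(2) is diegetic: an in-world source (a till); characters could hear it.
(3) spoken by a character present in the story world → diegetic.
Sound (4): the voice is a memory playing only inside Jovan's mind; Luc can't hear it, so meta-diegetic.
(5) it lives in Jovan's subjectivity, not in the greenhouse → meta-diegetic.

diegetic, diegetic, diegetic, meta-diegetic, meta-diegetic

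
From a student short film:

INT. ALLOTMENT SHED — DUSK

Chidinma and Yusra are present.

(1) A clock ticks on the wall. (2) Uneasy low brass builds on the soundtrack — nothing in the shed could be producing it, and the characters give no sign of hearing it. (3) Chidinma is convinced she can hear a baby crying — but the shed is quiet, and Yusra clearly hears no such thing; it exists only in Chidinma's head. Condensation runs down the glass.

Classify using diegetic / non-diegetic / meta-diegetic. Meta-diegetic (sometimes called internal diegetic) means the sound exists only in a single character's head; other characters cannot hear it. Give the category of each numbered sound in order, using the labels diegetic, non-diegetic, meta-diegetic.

diegetic, non-diegetic, meta-diegetic

Sound (1): the sound comes from a clock physically present in the location, so diegetic.
Sound (2): nothing in the shed produces it and the characters don't hear it — pure soundtrack, so non-diegetic.
(3) is meta-diegetic: Chidinma alone 'hears' it — an imagined sound, not present in the space.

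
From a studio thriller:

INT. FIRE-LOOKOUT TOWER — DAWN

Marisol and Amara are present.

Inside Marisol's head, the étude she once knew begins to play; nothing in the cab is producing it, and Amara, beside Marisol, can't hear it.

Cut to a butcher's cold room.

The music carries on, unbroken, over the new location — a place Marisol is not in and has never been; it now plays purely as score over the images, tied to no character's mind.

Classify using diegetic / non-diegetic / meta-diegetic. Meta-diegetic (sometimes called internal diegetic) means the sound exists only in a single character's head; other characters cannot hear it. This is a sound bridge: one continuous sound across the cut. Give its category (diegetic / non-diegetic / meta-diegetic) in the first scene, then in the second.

meta-diegetic, non-diegetic

Scene one: the music exists only inside Marisol's mind; Amara can't hear it → meta-diegetic.
Scene two: it's detached from Marisol entirely and plays over unrelated images with no in-world source — conventional underscore → non-diegetic.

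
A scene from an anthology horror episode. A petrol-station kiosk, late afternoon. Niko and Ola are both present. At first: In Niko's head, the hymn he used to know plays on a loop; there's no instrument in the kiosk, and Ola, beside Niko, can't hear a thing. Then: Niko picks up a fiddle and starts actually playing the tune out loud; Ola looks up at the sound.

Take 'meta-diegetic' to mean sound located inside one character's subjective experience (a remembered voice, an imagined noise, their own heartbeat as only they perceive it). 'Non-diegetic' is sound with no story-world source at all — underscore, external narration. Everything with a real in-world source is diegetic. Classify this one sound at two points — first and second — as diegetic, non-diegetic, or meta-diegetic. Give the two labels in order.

First: the tune exists only as Niko's private memory; Ola can't hear it → meta-diegetic.
Second: Niko is now producing it live on a fiddle, in the room, and Ola hears it → diegetic.

meta-diegetic, diegetic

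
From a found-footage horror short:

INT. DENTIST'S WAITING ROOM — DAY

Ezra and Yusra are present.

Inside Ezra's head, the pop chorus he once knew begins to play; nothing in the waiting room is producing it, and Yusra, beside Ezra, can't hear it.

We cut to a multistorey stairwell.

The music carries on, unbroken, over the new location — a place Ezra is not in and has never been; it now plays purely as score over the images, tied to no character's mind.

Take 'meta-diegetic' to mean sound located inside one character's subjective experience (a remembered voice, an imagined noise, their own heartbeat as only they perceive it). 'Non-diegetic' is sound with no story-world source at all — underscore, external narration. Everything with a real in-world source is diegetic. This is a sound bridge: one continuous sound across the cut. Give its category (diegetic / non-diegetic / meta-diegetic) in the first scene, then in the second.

meta-diegetic, non-diegetic

Scene one: the music exists only inside Ezra's mind; Yusra can't hear it → meta-diegetic.
Scene two: it's detached from Ezra entirely and plays over unrelated images with no in-world source — conventional underscore → non-diegetic.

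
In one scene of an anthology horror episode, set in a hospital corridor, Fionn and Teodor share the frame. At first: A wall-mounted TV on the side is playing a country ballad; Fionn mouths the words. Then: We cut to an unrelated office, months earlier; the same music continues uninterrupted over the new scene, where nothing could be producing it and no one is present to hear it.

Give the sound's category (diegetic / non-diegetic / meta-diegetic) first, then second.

diegetic, non-diegetic

First: a wall-mounted TV is a real in-scene source and Fionn reacts to it → diegetic.
Second: there is no longer any in-world source and no one can hear it — it has become underscore → non-diegetic.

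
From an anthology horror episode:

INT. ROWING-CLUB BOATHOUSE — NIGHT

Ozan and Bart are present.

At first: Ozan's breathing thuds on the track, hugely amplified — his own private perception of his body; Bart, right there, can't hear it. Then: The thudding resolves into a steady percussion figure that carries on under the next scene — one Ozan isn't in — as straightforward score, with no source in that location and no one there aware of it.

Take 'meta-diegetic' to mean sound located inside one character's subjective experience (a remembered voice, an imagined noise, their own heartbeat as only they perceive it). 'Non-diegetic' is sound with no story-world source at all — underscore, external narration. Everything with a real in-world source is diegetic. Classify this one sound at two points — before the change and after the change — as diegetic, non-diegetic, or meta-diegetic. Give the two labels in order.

meta-diegetic, non-diegetic

Before the change: it's Ozan's subjective body sound, inaudible to Bart → meta-diegetic.
After the change: detached from Ozan and playing as sourceless score over a scene he isn't in — for the audience only → non-diegetic.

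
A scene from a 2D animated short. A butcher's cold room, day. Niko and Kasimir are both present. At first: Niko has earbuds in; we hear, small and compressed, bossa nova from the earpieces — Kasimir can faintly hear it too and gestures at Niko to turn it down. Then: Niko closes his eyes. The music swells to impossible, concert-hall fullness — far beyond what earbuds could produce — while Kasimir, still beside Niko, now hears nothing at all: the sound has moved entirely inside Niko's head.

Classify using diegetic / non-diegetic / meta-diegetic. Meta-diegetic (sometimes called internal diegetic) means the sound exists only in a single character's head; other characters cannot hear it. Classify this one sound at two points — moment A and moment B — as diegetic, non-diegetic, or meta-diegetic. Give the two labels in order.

diegetic, meta-diegetic

Moment A: the earbuds are a physical source both characters can hear → diegetic.
Moment B: the music now exists only as Niko's subjective experience; Kasimir can no longer hear it → meta-diegetic.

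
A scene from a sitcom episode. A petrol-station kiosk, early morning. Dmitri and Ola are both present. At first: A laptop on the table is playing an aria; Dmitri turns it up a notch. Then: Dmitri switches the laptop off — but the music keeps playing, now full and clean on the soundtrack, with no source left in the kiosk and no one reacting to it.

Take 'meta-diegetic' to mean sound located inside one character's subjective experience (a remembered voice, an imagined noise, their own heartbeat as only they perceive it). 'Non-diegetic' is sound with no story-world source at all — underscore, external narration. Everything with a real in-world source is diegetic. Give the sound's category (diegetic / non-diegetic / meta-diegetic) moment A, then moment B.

Moment A: a laptop is a real in-scene source and Dmitri reacts to it → diegetic.
Moment B: there is no longer any in-world source and no one can hear it — it has become underscore → non-diegetic.

diegetic, non-diegetic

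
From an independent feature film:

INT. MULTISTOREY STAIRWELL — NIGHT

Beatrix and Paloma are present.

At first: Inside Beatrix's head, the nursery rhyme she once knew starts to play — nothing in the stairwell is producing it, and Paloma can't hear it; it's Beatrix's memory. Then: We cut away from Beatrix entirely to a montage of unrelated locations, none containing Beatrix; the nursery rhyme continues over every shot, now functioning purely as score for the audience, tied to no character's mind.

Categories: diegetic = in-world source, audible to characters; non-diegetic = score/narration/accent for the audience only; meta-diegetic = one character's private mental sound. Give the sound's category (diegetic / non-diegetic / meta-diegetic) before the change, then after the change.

Before the change: the music lives inside Beatrix's mind alone; Paloma can't hear it → meta-diegetic.
After the change: once it plays over shots Beatrix isn't in, detached from any character's subjectivity, it's conventional underscore → non-diegetic.

meta-diegetic, non-diegetic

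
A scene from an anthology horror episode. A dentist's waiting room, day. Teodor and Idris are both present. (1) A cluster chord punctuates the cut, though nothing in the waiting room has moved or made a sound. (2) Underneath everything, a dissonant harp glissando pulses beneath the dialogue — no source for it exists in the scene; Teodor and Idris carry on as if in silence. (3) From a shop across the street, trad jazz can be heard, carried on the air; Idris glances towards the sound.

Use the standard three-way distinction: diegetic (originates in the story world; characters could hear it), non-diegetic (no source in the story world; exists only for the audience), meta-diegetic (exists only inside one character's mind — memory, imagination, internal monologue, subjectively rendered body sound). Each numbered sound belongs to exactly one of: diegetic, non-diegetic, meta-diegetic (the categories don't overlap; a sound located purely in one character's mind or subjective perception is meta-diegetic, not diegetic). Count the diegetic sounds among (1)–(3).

Sound (1): it's a sound-design accent with no in-world source; no one in the scene can hear it, so non-diegetic.
(2) is non-diegetic: score with no on-screen or off-screen source; it exists for the audience alone.
(3) is diegetic: it's coming from a shop across the street — a location within the story world — and Idris reacts.
Diegetic: (3) — that's 1.

1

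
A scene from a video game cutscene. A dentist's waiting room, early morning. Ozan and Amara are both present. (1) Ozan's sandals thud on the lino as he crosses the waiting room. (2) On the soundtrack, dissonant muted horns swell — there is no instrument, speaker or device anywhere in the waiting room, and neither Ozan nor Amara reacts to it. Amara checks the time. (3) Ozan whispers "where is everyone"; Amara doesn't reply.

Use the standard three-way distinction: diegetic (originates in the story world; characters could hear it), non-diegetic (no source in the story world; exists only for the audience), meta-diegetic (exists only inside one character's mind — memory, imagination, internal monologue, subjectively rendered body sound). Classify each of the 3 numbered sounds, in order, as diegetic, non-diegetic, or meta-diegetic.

(1) is diegetic: it's the physical sound of Ozan moving in the space.
Sound (2): it has no source in the story world and no character can hear it — it's underscore, so non-diegetic.
(3) on-screen dialogue — Ozan speaks and Amara is there to hear → diegetic.

diegetic, non-diegetic, diegetic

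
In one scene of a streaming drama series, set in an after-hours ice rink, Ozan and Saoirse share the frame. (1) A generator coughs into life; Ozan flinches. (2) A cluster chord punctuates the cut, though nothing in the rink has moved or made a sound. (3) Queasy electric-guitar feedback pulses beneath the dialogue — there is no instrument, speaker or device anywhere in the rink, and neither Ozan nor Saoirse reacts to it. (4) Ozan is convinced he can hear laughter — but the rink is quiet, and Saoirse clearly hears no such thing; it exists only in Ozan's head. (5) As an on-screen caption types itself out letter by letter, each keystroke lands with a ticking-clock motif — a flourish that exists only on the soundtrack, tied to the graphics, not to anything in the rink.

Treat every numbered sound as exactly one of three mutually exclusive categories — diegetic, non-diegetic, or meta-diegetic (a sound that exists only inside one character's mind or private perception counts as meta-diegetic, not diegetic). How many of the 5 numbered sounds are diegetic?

Sound (1): a generator is a real object/event in the scene's world, so diegetic.
(2) is non-diegetic: it's a sound-design accent with no in-world source; no one in the scene can hear it.
(3) is non-diegetic: score with no on-screen or off-screen source; it exists for the audience alone.
(4) is meta-diegetic: subjective to Ozan: the rink is silent and Saoirse hears nothing.
Sound (5): sound married to a title/caption — outside the diegesis by definition, so non-diegetic.
So 1 of the 5 is diegetic: (1).

1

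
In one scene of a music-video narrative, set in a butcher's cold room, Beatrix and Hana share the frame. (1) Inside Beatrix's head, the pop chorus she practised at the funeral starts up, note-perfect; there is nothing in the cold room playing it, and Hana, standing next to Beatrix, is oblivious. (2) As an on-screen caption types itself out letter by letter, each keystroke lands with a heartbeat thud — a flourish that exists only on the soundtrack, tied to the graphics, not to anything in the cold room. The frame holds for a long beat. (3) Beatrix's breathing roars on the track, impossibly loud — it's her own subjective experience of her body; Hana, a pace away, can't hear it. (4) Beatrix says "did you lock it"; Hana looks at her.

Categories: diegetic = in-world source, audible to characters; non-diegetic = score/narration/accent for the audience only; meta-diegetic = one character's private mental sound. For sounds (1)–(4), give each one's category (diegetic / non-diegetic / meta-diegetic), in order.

(1) the music is a memory playing inside Beatrix's mind alone; no real-world source, Hana can't hear it → meta-diegetic.
(2) is non-diegetic: the caption isn't part of the story world, so neither is the sound tied to it.
(3) a subjective body sound — Beatrix's private perception, inaudible to Hana → meta-diegetic.
Sound (4): on-screen dialogue — Beatrix speaks and Hana is there to hear, so diegetic.

meta-diegetic, non-diegetic, meta-diegetic, diegetic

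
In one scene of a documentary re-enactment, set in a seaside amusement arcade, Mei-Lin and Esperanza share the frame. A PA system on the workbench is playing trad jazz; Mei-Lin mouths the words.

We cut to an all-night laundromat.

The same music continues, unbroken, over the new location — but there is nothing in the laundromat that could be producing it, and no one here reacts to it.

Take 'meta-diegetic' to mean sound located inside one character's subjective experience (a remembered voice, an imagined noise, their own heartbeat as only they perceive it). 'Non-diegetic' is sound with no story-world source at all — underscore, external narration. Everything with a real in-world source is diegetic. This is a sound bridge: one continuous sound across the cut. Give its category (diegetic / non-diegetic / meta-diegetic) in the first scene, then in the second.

diegetic, non-diegetic

Scene one: a PA system is an on-screen source and Mei-Lin reacts to it → diegetic.
Scene two: there is no source in the laundromat and no one hears it — it's now underscore → non-diegetic.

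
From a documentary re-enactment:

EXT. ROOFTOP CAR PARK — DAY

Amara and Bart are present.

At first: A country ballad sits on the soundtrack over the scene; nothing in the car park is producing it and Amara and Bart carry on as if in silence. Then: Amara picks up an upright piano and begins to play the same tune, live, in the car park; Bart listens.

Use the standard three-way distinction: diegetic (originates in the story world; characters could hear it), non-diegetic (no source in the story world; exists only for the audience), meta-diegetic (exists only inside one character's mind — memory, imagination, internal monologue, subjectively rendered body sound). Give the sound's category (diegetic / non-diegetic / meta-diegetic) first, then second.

First: no in-world source exists and no character can hear it — underscore → non-diegetic.
Second: an upright piano is now a real source in the story world and the characters hear it → diegetic.

non-diegetic, diegetic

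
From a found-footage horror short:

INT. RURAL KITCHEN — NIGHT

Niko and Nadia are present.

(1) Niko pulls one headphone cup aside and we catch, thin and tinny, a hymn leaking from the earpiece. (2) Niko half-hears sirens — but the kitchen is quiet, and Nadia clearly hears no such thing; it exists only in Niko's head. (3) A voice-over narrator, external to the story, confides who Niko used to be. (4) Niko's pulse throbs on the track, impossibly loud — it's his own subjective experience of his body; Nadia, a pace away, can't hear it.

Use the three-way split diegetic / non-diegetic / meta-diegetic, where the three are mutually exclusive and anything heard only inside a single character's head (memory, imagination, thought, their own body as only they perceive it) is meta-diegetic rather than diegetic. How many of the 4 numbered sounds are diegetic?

1

(1) the earpiece is a real device on Niko's head — source music → diegetic.
(2) Niko alone 'hears' it — an imagined sound, not present in the space → meta-diegetic.
(3) is non-diegetic: the narrator exists outside the story world, addressing only the audience.
(4) a subjective body sound — Niko's private perception, inaudible to Nadia → meta-diegetic.
Diegetic: (1) — that's 1.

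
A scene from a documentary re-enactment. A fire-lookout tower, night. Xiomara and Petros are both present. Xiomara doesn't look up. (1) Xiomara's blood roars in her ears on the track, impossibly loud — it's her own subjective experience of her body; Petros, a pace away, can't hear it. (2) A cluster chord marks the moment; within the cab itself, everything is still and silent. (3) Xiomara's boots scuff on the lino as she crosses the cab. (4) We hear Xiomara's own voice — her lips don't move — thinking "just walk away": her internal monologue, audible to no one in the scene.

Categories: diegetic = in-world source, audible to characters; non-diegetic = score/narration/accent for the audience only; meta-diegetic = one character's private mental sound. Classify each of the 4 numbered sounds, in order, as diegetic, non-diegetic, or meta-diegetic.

meta-diegetic, non-diegetic, diegetic, meta-diegetic

(1) is meta-diegetic: it's Xiomara's internal bodily sensation rendered as sound; only Xiomara 'hears' it.
(2) it's a sound-design accent with no in-world source; no one in the scene can hear it → non-diegetic.
Sound (3): a character's body making contact with the set — an in-world sound, so diegetic.
(4) internal monologue — inside Xiomara's mind, not spoken into the scene → meta-diegetic.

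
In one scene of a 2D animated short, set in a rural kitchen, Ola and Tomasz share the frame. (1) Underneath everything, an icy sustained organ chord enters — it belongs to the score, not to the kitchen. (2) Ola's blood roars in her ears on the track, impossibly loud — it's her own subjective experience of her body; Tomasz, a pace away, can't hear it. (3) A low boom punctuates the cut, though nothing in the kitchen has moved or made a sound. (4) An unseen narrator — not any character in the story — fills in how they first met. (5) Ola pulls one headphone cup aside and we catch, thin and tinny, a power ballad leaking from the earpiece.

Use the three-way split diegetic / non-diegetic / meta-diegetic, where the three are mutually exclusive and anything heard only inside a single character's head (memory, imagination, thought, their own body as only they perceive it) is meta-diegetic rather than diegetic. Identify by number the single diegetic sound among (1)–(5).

5

(1) is non-diegetic: it has no source in the story world and no character can hear it — it's underscore.
Sound (2): point-of-audition from inside Ola's body; not a sound in the room, so meta-diegetic.
Sound (3): nothing in the scene produces it; it's an accent added for the audience, so non-diegetic.
(4) commentary laid over the scene from outside the fiction → non-diegetic.
(5) the headphones are an on-screen source → diegetic.
Only (5) is diegetic.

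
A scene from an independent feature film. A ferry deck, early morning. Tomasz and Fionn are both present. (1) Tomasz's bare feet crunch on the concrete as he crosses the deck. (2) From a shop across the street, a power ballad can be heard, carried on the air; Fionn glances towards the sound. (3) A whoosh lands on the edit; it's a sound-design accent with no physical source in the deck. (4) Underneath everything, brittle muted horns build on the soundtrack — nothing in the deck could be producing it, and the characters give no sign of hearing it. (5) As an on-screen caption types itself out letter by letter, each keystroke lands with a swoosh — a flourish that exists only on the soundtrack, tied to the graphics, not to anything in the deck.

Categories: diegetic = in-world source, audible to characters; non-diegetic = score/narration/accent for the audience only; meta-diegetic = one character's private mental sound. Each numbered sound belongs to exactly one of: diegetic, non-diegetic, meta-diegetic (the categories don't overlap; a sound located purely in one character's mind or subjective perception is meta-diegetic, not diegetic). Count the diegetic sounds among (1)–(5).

(1) is diegetic: Tomasz's footsteps are produced in the story world.
(2) off-screen diegetic: the source is out of frame but still in the story's space → diegetic.
(3) an editorial stinger — it belongs to the cut, not the story world → non-diegetic.
(4) is non-diegetic: it has no source in the story world and no character can hear it — it's underscore.
Sound (5): the caption isn't part of the story world, so neither is the sound tied to it, so non-diegetic.
Diegetic: (1), (2) — that's 2.

2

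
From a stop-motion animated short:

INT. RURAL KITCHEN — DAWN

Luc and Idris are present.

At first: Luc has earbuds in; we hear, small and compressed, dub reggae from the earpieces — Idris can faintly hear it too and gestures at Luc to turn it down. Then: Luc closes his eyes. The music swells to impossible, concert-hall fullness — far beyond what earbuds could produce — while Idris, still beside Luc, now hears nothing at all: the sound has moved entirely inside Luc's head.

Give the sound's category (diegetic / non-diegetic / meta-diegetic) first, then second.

First: the earbuds are a physical source both characters can hear → diegetic.
Second: the music now exists only as Luc's subjective experience; Idris can no longer hear it → meta-diegetic.

diegetic, meta-diegetic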